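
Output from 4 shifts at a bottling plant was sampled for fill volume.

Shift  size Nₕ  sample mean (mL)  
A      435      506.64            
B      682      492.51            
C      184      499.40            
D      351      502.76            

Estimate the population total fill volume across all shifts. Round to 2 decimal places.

824638.58

Estimate total by summing Nₕ·x̄ₕ over strata.
435·506.64 + 682·492.51 + 184·499.40 + 351·502.76 = 220388.4 + 335891.82 + 91889.6 + 176468.76 = 824638.58.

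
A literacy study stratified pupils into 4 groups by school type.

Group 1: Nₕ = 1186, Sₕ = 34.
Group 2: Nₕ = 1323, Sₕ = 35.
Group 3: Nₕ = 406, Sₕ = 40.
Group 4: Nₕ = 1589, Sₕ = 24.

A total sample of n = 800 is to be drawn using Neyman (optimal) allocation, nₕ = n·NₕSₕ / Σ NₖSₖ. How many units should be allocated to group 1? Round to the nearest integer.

229

Σ NₕSₕ = 1186·34 + 1323·35 + 406·40 + 1589·24 = 141005.
Share for 1: 40324/141005 = 0.28598.
n_1 = 800 × 0.28598 = 228.781... → 229.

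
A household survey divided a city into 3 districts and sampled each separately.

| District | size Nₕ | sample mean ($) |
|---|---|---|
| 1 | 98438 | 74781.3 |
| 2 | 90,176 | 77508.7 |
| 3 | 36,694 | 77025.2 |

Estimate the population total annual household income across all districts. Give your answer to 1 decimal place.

1: 98438·74781.3 = 7361321609.4
2: 90176·77508.7 = 6989424531.2
3: 36694·77025.2 = 2826362688.8
τ̂ = Σ Nₕx̄ₕ = 17177108829.4.

17177108829.4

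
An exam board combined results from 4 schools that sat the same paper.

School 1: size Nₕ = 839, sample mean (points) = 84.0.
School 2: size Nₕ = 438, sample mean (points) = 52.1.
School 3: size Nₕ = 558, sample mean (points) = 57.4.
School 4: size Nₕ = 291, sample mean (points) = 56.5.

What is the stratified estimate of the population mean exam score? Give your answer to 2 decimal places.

66.68

N = 839 + 438 + 558 + 291 = 2126.
Weight each subgroup mean by Nₕ/N and sum.
Σ Nₕx̄ₕ = 839·84.0 + 438·52.1 + 558·57.4 + 291·56.5 = 70476 + 22819.8 + 32029.2 + 16441.5 = 141766.5.
Divide by N: 141766.5 / 2126 = 66.6823... → 66.68.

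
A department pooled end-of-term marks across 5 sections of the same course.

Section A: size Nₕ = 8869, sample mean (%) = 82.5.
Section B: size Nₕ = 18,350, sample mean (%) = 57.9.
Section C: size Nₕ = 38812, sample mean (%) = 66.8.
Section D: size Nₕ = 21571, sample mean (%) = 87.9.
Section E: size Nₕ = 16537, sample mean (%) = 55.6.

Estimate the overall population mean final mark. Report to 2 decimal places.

69.16

N = 8869 + 18350 + 38812 + 21571 + 16537 = 104139.
Weight each subgroup mean by Nₕ/N and sum.
Σ Nₕx̄ₕ = 8869·82.5 + 18350·57.9 + 38812·66.8 + 21571·87.9 + 16537·55.6 = 731692.5 + 1062465 + 2592641.6 + 1896090.9 + 919457.2 = 7202347.2.
Divide by N: 7202347.2 / 104139 = 69.1609... → 69.16.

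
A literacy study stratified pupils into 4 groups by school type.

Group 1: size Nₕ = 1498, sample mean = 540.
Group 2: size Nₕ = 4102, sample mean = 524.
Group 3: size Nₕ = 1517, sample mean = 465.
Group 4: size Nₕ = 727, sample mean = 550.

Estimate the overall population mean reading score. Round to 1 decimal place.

518.1

N = 7844; weights Wₕ = Nₕ/N = (0.1910, 0.5229, 0.1934, 0.0927).
x̄_st = Σ Wₕ·x̄ₕ = 0.1910·540 + 0.5229·524 + 0.1934·465 + 0.0927·550 ≈ 518.055...
→ 518.1.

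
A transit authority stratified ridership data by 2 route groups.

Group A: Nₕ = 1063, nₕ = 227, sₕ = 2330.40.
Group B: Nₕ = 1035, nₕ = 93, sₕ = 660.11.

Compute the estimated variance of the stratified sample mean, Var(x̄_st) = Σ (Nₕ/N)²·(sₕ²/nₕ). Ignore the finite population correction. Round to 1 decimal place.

N = 2098; Wₕ = Nₕ/N.
group A: (1063/2098)²·2330.40²/227 = 6141.7290
group B: (1035/2098)²·660.11²/93 = 1140.3007
Sum = 7282.0297 → 7282.0.

7282.0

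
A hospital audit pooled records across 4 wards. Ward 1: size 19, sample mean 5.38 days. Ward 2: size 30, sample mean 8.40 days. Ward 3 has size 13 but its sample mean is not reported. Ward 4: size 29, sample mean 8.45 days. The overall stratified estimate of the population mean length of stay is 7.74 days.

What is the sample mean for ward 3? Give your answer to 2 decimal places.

8.08

N = 19 + 30 + 13 + 29 = 91.
Overall total = μ·N = 7.74·91 = 704.34.
Subtract the known strata: 19·5.38 + 30·8.40 + 29·8.45 = 599.27.
Remaining total for ward 3: 704.34 − 599.27 = 105.07.
Divide by its size: 105.07 / 13 = 8.0823... → 8.08.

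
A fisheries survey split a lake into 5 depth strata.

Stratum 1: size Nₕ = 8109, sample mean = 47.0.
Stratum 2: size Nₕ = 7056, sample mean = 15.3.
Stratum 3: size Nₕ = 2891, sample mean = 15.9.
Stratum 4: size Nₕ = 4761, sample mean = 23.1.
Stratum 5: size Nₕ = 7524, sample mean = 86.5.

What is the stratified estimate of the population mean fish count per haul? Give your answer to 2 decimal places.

N = 30341; weights Wₕ = Nₕ/N = (0.2673, 0.2326, 0.0953, 0.1569, 0.2480).
x̄_st = Σ Wₕ·x̄ₕ = 0.2673·47.0 + 0.2326·15.3 + 0.0953·15.9 + 0.1569·23.1 + 0.2480·86.5 ≈ 42.7096...
→ 42.71.

42.71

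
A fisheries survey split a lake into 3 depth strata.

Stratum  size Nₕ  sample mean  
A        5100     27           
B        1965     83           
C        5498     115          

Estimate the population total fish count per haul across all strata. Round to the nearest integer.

933065

A: 5100·27 = 137700
B: 1965·83 = 163095
C: 5498·115 = 632270
τ̂ = Σ Nₕx̄ₕ = 933065.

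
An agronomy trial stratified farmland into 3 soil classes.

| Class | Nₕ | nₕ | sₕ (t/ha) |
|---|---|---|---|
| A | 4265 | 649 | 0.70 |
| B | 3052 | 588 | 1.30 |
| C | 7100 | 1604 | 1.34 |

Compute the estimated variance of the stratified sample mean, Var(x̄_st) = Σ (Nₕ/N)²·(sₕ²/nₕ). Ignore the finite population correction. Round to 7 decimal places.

N = 14417; Wₕ = Nₕ/N.
class A: (4265/14417)²·0.70²/649 = 0.0000660754
class B: (3052/14417)²·1.30²/588 = 0.0001288038
class C: (7100/14417)²·1.34²/1604 = 0.0002715014
Sum = 0.0004663806 → 0.0004664.

0.0004664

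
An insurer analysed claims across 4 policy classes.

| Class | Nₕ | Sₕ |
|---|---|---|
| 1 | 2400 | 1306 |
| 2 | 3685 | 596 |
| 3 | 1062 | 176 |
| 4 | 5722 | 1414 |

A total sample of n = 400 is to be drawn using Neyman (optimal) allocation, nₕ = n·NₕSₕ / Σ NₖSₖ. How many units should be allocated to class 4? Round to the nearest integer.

238

Σ NₕSₕ = 2400·1306 + 3685·596 + 1062·176 + 5722·1414 = 13608480.
Share for 4: 8090908/13608480 = 0.59455.
n_4 = 400 × 0.59455 = 237.820... → 238.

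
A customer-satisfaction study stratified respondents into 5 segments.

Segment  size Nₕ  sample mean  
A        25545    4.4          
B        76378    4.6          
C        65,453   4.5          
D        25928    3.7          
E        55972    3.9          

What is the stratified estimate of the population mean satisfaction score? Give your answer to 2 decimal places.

4.30

N = 25545 + 76378 + 65453 + 25928 + 55972 = 249276.
Weight each subgroup mean by Nₕ/N and sum.
Σ Nₕx̄ₕ = 25545·4.4 + 76378·4.6 + 65453·4.5 + 25928·3.7 + 55972·3.9 = 112398 + 351338.8 + 294538.5 + 95933.6 + 218290.8 = 1072499.7.
Divide by N: 1072499.7 / 249276 = 4.3025... → 4.30.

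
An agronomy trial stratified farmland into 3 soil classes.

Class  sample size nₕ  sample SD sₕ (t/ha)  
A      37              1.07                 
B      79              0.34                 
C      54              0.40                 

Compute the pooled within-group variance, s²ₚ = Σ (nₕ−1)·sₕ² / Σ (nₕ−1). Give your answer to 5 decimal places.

0.35158

A: (37−1)·1.07² = 36·1.1449 = 41.2164
B: (79−1)·0.34² = 78·0.1156 = 9.0168
C: (54−1)·0.40² = 53·0.16 = 8.48
Numerator = 58.7132; denominator = Σ(nₕ−1) = 167.
s²ₚ = 58.7132/167 = 0.3515760... → 0.35158.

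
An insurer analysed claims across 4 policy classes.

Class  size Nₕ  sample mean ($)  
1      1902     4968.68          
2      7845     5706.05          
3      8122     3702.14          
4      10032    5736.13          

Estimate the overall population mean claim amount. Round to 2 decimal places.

N = 1902 + 7845 + 8122 + 10032 = 27901.
The stratified mean weights each stratum mean by its population share Nₕ/N.
Σ Nₕx̄ₕ = 1902·4968.68 + 7845·5706.05 + 8122·3702.14 + 10032·5736.13 = 9450429.36 + 44763962.25 + 30068781.08 + 57544856.16 = 141828028.85.
Divide by N: 141828028.85 / 27901 = 5083.2597... → 5083.26.

5083.26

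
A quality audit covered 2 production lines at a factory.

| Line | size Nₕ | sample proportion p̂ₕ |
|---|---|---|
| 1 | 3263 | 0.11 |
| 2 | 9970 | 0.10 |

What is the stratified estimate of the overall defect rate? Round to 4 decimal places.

0.1025

Wₕ = Nₕ/N with N = 13233: 0.2466, 0.7534.
p̂_st = 0.2466·0.11 + 0.7534·0.10 ≈ 0.102466... → 0.1025.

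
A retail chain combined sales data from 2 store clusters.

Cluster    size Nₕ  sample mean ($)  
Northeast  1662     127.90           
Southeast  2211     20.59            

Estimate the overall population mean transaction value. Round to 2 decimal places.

x̄_st = (Σ Nₕx̄ₕ) / (Σ Nₕ) = (1662·127.90 + 2211·20.59) / 3873
= 258094.29 / 3873 = 66.6394... → 66.64.

66.64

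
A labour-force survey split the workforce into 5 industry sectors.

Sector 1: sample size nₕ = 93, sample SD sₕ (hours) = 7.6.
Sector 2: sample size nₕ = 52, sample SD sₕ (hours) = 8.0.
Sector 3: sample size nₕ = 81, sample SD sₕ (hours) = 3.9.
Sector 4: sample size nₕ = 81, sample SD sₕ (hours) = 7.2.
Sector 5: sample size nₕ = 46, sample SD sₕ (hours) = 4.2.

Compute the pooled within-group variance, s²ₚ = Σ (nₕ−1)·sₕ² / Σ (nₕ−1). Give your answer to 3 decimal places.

42.344

Degrees of freedom: 92 + 51 + 80 + 80 + 45 = 348.
Σ(nₕ−1)sₕ² = 92·57.76 + 51·64 + 80·15.21 + 80·51.84 + 45·17.64 = 14735.72.
s²ₚ = 14735.72 / 348 = 42.34402... → 42.344.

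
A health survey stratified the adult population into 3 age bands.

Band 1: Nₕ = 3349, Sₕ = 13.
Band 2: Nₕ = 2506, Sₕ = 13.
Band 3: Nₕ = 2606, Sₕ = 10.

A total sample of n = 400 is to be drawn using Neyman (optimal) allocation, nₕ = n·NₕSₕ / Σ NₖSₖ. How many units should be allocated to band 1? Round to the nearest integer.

1: NₕSₕ = 3349·13 = 43537
2: NₕSₕ = 2506·13 = 32578
3: NₕSₕ = 2606·10 = 26060
Σ NₕSₕ = 102175.
n_1 = 400·43537/102175 = 170.441... → 170.

170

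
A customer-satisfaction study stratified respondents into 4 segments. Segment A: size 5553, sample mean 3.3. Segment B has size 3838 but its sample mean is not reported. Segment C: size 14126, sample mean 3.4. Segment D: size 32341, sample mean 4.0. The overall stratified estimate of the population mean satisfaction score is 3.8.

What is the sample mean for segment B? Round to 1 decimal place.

N = 5553 + 3838 + 14126 + 32341 = 55858.
Overall total = μ·N = 3.8·55858 = 212260.4.
Subtract the known strata: 5553·3.3 + 14126·3.4 + 32341·4.0 = 195717.3.
Remaining total for segment B: 212260.4 − 195717.3 = 16543.1.
Divide by its size: 16543.1 / 3838 = 4.310... → 4.3.

4.3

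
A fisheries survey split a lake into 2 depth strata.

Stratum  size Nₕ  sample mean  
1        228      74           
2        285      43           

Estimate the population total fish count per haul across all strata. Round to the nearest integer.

29127

1: 228·74 = 16872
2: 285·43 = 12255
τ̂ = Σ Nₕx̄ₕ = 29127.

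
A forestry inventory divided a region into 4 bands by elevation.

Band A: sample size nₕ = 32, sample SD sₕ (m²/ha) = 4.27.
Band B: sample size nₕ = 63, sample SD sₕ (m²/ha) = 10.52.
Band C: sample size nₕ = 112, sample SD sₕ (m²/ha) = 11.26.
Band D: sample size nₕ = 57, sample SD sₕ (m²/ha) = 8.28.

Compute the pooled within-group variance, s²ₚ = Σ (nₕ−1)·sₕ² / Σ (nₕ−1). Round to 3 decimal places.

97.460

Degrees of freedom: 31 + 62 + 111 + 56 = 260.
Σ(nₕ−1)sₕ² = 31·18.2329 + 62·110.6704 + 111·126.7876 + 56·68.5584 = 25339.4787.
s²ₚ = 25339.4787 / 260 = 97.45953... → 97.460.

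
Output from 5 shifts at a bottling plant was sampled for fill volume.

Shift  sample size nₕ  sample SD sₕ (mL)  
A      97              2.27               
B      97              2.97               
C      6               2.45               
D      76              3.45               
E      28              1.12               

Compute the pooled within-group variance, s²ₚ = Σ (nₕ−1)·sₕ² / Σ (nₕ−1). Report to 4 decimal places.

7.6858

A: (97−1)·2.27² = 96·5.1529 = 494.6784
B: (97−1)·2.97² = 96·8.8209 = 846.8064
C: (6−1)·2.45² = 5·6.0025 = 30.0125
D: (76−1)·3.45² = 75·11.9025 = 892.6875
E: (28−1)·1.12² = 27·1.2544 = 33.8688
Numerator = 2298.0536; denominator = Σ(nₕ−1) = 299.
s²ₚ = 2298.0536/299 = 7.685798... → 7.6858.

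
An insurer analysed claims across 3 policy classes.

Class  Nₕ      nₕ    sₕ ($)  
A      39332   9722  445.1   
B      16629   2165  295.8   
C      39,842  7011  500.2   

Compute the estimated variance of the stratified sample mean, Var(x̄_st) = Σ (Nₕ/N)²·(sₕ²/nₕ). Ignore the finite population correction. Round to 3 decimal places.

N = 95803. Term for each stratum: Wₕ²sₕ²/nₕ.
Var(x̄_st) = 3.434736 + 1.217622 + 6.172079 = 10.824437 → 10.824.

10.824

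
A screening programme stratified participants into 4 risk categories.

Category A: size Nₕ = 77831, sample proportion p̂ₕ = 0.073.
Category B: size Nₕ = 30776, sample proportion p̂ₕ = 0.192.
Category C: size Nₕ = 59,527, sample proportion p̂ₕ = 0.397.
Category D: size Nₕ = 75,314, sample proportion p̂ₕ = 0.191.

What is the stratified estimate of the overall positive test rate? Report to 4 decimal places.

N = 77831 + 30776 + 59527 + 75314 = 243448.
Overall proportion = Σ (Nₕ/N)·p̂ₕ.
Σ Nₕp̂ₕ = 5681.663 + 5908.992 + 23632.219 + 14384.974 = 49607.848.
49607.848 / 243448 = 0.203772... → 0.2038.

0.2038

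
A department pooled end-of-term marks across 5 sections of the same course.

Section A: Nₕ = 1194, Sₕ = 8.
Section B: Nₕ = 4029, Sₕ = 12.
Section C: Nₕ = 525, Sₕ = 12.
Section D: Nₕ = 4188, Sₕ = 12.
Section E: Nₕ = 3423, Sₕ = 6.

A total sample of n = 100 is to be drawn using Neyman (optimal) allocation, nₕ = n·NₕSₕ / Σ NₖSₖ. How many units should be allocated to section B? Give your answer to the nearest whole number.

Σ NₕSₕ = 1194·8 + 4029·12 + 525·12 + 4188·12 + 3423·6 = 134994.
Share for B: 48348/134994 = 0.35815.
n_B = 100 × 0.35815 = 35.815... → 36.

36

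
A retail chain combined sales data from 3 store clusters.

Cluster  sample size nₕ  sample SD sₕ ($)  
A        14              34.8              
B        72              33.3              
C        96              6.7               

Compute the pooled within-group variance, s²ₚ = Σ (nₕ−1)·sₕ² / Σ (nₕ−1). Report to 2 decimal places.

551.62

A: (14−1)·34.8² = 13·1211.04 = 15743.52
B: (72−1)·33.3² = 71·1108.89 = 78731.19
C: (96−1)·6.7² = 95·44.89 = 4264.55
Numerator = 98739.26; denominator = Σ(nₕ−1) = 179.
s²ₚ = 98739.26/179 = 551.6160... → 551.62.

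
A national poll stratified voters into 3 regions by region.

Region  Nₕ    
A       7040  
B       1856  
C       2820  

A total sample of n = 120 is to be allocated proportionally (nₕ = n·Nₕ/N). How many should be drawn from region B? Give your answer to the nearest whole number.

19

N = 7040 + 1856 + 2820 = 11716.
n_B = 120·1856/11716 = 19.010... → 19.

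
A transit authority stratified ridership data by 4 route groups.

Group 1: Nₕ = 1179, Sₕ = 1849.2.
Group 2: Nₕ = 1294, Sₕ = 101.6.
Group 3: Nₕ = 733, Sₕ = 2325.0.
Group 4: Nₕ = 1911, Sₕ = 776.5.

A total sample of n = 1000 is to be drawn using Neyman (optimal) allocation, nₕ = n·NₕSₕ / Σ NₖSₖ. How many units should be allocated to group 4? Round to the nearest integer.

270

Σ NₕSₕ = 1179·1849.2 + 1294·101.6 + 733·2325.0 + 1911·776.5 = 5499793.7.
Share for 4: 1483891.5/5499793.7 = 0.26981.
n_4 = 1000 × 0.26981 = 269.809... → 270.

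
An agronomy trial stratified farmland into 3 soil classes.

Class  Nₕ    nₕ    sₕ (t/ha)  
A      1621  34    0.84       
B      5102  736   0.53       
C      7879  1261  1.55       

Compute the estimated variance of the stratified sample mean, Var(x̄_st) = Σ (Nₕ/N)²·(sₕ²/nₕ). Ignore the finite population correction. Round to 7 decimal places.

N = 14602. Term for each stratum: Wₕ²sₕ²/nₕ.
Var(x̄_st) = 0.0002557532 + 0.0000465940 + 0.0005547098 = 0.0008570569 → 0.0008571.

0.0008571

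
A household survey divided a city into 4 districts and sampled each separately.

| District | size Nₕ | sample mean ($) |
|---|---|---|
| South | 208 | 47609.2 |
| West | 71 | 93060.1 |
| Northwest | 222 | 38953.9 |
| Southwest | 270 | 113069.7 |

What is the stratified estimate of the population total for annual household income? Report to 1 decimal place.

55686565.5

South: 208·47609.2 = 9902713.6
West: 71·93060.1 = 6607267.1
Northwest: 222·38953.9 = 8647765.8
Southwest: 270·113069.7 = 30528819
τ̂ = Σ Nₕx̄ₕ = 55686565.5.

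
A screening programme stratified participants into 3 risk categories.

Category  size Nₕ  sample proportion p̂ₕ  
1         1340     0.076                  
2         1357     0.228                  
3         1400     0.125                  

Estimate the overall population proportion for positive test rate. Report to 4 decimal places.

N = 1340 + 1357 + 1400 = 4097.
Overall proportion = Σ (Nₕ/N)·p̂ₕ.
Σ Nₕp̂ₕ = 101.84 + 309.396 + 175 = 586.236.
586.236 / 4097 = 0.143089... → 0.1431.

0.1431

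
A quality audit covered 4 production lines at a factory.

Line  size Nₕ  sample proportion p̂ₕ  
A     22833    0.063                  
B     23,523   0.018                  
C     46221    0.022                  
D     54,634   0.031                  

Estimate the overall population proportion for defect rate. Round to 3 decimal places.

N = 22833 + 23523 + 46221 + 54634 = 147211.
Overall proportion = Σ (Nₕ/N)·p̂ₕ.
Σ Nₕp̂ₕ = 1438.479 + 423.414 + 1016.862 + 1693.654 = 4572.409.
4572.409 / 147211 = 0.03106... → 0.031.

0.031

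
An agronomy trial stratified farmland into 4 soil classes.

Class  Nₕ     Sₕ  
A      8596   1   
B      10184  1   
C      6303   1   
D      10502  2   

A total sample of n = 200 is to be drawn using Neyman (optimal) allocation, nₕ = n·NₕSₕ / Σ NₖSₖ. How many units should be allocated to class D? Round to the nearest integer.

91

Σ NₕSₕ = 8596·1 + 10184·1 + 6303·1 + 10502·2 = 46087.
Share for D: 21004/46087 = 0.45575.
n_D = 200 × 0.45575 = 91.149... → 91.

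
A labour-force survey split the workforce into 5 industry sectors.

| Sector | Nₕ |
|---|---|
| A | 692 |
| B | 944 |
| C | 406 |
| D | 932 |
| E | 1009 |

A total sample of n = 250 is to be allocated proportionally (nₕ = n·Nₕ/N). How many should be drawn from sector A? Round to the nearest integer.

Share of sector A = 692/3983 = 0.17374.
Allocate 250 × 0.17374 = 43.435... → 43.

43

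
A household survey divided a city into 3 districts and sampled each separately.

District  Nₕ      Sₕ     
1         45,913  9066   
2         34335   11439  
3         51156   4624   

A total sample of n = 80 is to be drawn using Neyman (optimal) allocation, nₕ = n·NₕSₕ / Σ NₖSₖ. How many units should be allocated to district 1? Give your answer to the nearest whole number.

32

1: NₕSₕ = 45913·9066 = 416247258
2: NₕSₕ = 34335·11439 = 392758065
3: NₕSₕ = 51156·4624 = 236545344
Σ NₕSₕ = 1045550667.
n_1 = 80·416247258/1045550667 = 31.849... → 32.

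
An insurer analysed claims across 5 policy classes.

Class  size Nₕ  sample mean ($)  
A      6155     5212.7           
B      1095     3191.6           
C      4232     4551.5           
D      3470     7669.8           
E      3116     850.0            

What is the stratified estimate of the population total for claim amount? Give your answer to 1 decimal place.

Estimate total by summing Nₕ·x̄ₕ over strata.
6155·5212.7 + 1095·3191.6 + 4232·4551.5 + 3470·7669.8 + 3116·850.0 = 32084168.5 + 3494802 + 19261948 + 26614206 + 2648600 = 84103724.5.

84103724.5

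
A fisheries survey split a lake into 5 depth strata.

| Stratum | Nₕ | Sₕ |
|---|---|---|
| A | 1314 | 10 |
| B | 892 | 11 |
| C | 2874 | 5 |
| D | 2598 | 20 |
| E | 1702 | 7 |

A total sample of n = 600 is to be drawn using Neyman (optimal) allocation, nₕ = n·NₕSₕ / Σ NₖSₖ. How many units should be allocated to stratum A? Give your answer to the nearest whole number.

78

A: NₕSₕ = 1314·10 = 13140
B: NₕSₕ = 892·11 = 9812
C: NₕSₕ = 2874·5 = 14370
D: NₕSₕ = 2598·20 = 51960
E: NₕSₕ = 1702·7 = 11914
Σ NₕSₕ = 101196.
n_A = 600·13140/101196 = 77.908... → 78.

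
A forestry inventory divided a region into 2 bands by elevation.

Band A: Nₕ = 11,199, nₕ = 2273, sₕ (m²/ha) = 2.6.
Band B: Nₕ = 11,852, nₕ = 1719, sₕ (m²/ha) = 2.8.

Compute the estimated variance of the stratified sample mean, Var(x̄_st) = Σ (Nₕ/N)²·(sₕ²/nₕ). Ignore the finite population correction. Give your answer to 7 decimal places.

N = 23051; Wₕ = Nₕ/N.
band A: (11199/23051)²·2.6²/2273 = 0.0007019824
band B: (11852/23051)²·2.8²/1719 = 0.0012057130
Sum = 0.0019076953 → 0.0019077.

0.0019077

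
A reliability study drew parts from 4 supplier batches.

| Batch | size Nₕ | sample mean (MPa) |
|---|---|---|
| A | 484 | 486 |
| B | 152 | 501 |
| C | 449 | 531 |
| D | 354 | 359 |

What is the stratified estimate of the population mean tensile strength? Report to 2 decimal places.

470.38

N = 484 + 152 + 449 + 354 = 1439.
The stratified mean weights each stratum mean by its population share Nₕ/N.
Σ Nₕx̄ₕ = 484·486 + 152·501 + 449·531 + 354·359 = 235224 + 76152 + 238419 + 127086 = 676881.
Divide by N: 676881 / 1439 = 470.3829... → 470.38.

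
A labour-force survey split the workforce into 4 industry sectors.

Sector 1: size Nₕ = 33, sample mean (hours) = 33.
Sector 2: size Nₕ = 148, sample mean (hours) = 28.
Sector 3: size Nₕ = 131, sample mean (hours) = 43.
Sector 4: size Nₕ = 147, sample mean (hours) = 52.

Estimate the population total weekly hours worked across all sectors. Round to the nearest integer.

Population total = Σ Nₕ·x̄ₕ (each stratum's size times its mean).
33·33 + 148·28 + 131·43 + 147·52 = 1089 + 4144 + 5633 + 7644 = 18510.

18510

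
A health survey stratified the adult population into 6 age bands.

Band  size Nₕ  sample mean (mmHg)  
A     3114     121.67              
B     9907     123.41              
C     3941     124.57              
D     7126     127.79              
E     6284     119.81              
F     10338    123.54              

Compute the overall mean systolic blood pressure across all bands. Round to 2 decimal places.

123.63

x̄_st = (Σ Nₕx̄ₕ) / (Σ Nₕ) = (3114·121.67 + 9907·123.41 + 3941·124.57 + 7126·127.79 + 6284·119.81 + 10338·123.54) / 40710
= 5033107.72 / 40710 = 123.6332... → 123.63.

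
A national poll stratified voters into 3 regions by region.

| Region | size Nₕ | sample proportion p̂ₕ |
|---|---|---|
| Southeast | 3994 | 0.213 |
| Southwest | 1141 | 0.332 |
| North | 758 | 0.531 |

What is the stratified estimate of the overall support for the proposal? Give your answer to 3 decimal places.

0.277

Wₕ = Nₕ/N with N = 5893: 0.6778, 0.1936, 0.1286.
p̂_st = 0.6778·0.213 + 0.1936·0.332 + 0.1286·0.531 ≈ 0.27694... → 0.277.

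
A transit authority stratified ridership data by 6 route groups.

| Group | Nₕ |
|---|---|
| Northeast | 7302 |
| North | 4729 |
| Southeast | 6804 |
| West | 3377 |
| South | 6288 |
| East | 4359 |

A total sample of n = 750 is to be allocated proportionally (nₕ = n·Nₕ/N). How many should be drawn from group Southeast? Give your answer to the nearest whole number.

155

Share of group Southeast = 6804/32859 = 0.20707.
Allocate 750 × 0.20707 = 155.300... → 155.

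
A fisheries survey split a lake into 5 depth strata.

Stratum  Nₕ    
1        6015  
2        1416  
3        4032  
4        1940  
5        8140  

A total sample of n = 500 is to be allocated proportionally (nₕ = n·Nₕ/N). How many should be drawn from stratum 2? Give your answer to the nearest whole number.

Share of stratum 2 = 1416/21543 = 0.06573.
Allocate 500 × 0.06573 = 32.865... → 33.

33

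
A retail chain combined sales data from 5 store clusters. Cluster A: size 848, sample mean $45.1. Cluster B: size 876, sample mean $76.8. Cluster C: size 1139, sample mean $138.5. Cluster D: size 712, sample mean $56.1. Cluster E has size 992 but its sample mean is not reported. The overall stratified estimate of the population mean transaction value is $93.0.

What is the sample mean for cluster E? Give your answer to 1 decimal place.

Σ Nₕx̄ₕ = N·μ, so 992·x̄_E = 4567·93.0 − (848·45.1 + 876·76.8 + 1139·138.5 + 712·56.1).
= 424731 − 303216.3 = 121514.7.
x̄_E = 121514.7 / 992 = 122.495... → 122.5.

122.5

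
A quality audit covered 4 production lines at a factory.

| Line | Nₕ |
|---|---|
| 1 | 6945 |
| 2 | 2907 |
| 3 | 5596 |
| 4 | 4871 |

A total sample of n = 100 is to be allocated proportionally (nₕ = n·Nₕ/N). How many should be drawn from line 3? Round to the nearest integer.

28

N = 6945 + 2907 + 5596 + 4871 = 20319.
n_3 = 100·5596/20319 = 27.541... → 28.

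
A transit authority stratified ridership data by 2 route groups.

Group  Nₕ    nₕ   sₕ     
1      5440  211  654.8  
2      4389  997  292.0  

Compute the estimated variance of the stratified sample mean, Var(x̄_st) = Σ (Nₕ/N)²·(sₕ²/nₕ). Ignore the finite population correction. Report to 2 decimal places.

639.52

N = 9829; Wₕ = Nₕ/N.
group 1: (5440/9829)²·654.8²/211 = 622.46368
group 2: (4389/9829)²·292.0²/997 = 17.05230
Sum = 639.51598 → 639.52.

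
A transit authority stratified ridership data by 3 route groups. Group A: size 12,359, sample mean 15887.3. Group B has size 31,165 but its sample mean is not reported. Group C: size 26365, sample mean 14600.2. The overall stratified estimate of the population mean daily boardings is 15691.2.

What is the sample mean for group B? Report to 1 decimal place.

N = 12359 + 31165 + 26365 = 69889.
Overall total = μ·N = 15691.2·69889 = 1096642276.8.
Subtract the known strata: 12359·15887.3 + 26365·14600.2 = 581285413.7.
Remaining total for group B: 1096642276.8 − 581285413.7 = 515356863.1.
Divide by its size: 515356863.1 / 31165 = 16536.399... → 16536.4.

16536.4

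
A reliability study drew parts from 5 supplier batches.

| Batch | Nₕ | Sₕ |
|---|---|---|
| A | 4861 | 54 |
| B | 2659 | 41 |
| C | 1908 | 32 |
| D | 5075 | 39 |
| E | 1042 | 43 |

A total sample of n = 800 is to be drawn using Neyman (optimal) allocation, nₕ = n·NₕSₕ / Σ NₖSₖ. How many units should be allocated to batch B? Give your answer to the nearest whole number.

129

A: NₕSₕ = 4861·54 = 262494
B: NₕSₕ = 2659·41 = 109019
C: NₕSₕ = 1908·32 = 61056
D: NₕSₕ = 5075·39 = 197925
E: NₕSₕ = 1042·43 = 44806
Σ NₕSₕ = 675300.
n_B = 800·109019/675300 = 129.150... → 129.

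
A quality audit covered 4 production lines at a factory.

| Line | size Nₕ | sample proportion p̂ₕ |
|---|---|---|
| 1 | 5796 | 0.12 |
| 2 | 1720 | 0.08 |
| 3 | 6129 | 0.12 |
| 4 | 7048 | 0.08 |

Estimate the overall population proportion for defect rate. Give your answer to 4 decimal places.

Wₕ = Nₕ/N with N = 20693: 0.2801, 0.0831, 0.2962, 0.3406.
p̂_st = 0.2801·0.12 + 0.0831·0.08 + 0.2962·0.12 + 0.3406·0.08 ≈ 0.103051... → 0.1031.

0.1031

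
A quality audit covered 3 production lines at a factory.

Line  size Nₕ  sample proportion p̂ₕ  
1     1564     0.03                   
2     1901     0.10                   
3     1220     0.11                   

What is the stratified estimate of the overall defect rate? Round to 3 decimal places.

0.079

N = 1564 + 1901 + 1220 = 4685.
Overall proportion = Σ (Nₕ/N)·p̂ₕ.
Σ Nₕp̂ₕ = 46.92 + 190.1 + 134.2 = 371.22.
371.22 / 4685 = 0.07924... → 0.079.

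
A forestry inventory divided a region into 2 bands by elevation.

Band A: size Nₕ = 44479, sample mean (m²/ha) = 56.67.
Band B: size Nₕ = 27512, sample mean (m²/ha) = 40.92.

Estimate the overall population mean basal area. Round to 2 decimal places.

50.65

x̄_st = (Σ Nₕx̄ₕ) / (Σ Nₕ) = (44479·56.67 + 27512·40.92) / 71991
= 3646415.97 / 71991 = 50.6510... → 50.65.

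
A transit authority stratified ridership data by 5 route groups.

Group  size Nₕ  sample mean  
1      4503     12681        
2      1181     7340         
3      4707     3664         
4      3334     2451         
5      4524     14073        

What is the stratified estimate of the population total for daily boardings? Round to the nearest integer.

1: 4503·12681 = 57102543
2: 1181·7340 = 8668540
3: 4707·3664 = 17246448
4: 3334·2451 = 8171634
5: 4524·14073 = 63666252
τ̂ = Σ Nₕx̄ₕ = 154855417.

154855417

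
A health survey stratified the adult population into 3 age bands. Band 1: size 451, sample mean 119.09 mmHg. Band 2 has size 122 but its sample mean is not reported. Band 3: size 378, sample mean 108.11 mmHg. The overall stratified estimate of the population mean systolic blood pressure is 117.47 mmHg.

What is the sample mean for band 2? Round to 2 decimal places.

Σ Nₕx̄ₕ = N·μ, so 122·x̄_2 = 951·117.47 − (451·119.09 + 378·108.11).
= 111713.97 − 94575.17 = 17138.8.
x̄_2 = 17138.8 / 122 = 140.4820... → 140.48.

140.48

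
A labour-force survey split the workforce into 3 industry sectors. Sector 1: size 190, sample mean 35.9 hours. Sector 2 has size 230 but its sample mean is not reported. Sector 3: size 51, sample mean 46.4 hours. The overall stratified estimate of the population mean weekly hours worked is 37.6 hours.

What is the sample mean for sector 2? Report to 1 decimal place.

Σ Nₕx̄ₕ = N·μ, so 230·x̄_2 = 471·37.6 − (190·35.9 + 51·46.4).
= 17709.6 − 9187.4 = 8522.2.
x̄_2 = 8522.2 / 230 = 37.053... → 37.1.

37.1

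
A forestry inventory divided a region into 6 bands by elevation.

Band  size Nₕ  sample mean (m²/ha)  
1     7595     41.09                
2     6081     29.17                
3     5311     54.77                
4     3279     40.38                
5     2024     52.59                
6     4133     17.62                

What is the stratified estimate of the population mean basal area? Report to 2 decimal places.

38.42

x̄_st = (Σ Nₕx̄ₕ) / (Σ Nₕ) = (7595·41.09 + 6081·29.17 + 5311·54.77 + 3279·40.38 + 2024·52.59 + 4133·17.62) / 28423
= 1092016.43 / 28423 = 38.4202... → 38.42.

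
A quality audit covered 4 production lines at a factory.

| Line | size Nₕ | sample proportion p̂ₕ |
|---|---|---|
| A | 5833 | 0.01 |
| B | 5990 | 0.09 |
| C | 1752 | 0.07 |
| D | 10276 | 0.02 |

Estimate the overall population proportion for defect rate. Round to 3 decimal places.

0.039

N = 5833 + 5990 + 1752 + 10276 = 23851.
Overall proportion = Σ (Nₕ/N)·p̂ₕ.
Σ Nₕp̂ₕ = 58.33 + 539.1 + 122.64 + 205.52 = 925.59.
925.59 / 23851 = 0.03881... → 0.039.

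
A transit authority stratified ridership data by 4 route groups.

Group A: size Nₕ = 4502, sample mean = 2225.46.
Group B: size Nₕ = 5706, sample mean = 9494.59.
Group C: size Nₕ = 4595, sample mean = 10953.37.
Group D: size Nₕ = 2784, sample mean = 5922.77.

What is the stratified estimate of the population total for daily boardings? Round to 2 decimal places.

131014878.29

Population total = Σ Nₕ·x̄ₕ (each stratum's size times its mean).
4502·2225.46 + 5706·9494.59 + 4595·10953.37 + 2784·5922.77 = 10019020.92 + 54176130.54 + 50330735.15 + 16488991.68 = 131014878.29.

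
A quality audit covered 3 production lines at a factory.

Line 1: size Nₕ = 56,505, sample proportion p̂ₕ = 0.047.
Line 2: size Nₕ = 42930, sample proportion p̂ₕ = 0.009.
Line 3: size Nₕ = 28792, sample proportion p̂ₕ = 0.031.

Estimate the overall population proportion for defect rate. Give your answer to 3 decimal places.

0.031

N = 56505 + 42930 + 28792 = 128227.
Overall proportion = Σ (Nₕ/N)·p̂ₕ.
Σ Nₕp̂ₕ = 2655.735 + 386.37 + 892.552 = 3934.657.
3934.657 / 128227 = 0.03069... → 0.031.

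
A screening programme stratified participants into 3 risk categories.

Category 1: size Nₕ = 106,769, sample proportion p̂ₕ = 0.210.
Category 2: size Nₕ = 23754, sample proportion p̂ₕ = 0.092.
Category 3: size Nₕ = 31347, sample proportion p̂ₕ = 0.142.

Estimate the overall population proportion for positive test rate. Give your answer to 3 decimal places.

0.180

Wₕ = Nₕ/N with N = 161870: 0.6596, 0.1467, 0.1937.
p̂_st = 0.6596·0.210 + 0.1467·0.092 + 0.1937·0.142 ≈ 0.17952... → 0.180.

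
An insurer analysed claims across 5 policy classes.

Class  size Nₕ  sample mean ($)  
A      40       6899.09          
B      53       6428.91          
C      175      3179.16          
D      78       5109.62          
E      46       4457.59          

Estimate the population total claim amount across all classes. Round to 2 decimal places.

A: 40·6899.09 = 275963.6
B: 53·6428.91 = 340732.23
C: 175·3179.16 = 556353
D: 78·5109.62 = 398550.36
E: 46·4457.59 = 205049.14
τ̂ = Σ Nₕx̄ₕ = 1776648.33.

1776648.33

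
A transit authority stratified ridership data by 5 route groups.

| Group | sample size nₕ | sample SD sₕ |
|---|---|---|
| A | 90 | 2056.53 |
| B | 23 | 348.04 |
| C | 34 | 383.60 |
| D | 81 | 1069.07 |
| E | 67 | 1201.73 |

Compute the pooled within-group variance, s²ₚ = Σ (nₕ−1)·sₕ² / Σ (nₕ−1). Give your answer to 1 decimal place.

Degrees of freedom: 89 + 22 + 33 + 80 + 66 = 290.
Σ(nₕ−1)sₕ² = 89·4229315.6409 + 22·121131.8416 + 33·147148.96 + 80·1142910.6649 + 66·1444154.9929 = 570676990.9587.
s²ₚ = 570676990.9587 / 290 = 1967851.693... → 1967851.7.

1967851.7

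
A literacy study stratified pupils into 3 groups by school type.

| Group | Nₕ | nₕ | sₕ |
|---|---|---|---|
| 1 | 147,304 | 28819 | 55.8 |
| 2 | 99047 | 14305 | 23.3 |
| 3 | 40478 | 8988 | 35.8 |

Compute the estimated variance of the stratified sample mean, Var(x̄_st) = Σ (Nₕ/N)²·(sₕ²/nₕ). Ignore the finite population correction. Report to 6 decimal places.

N = 286829. Term for each stratum: Wₕ²sₕ²/nₕ.
Var(x̄_st) = 0.028495249 + 0.004525437 + 0.002839847 = 0.035860533 → 0.035861.

0.035861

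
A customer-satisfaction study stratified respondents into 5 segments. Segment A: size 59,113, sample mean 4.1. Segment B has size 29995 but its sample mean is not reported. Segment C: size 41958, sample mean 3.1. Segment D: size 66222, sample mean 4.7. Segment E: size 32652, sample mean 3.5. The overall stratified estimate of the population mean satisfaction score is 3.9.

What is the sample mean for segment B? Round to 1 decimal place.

N = 59113 + 29995 + 41958 + 66222 + 32652 = 229940.
Overall total = μ·N = 3.9·229940 = 896766.
Subtract the known strata: 59113·4.1 + 41958·3.1 + 66222·4.7 + 32652·3.5 = 797958.5.
Remaining total for segment B: 896766 − 797958.5 = 98807.5.
Divide by its size: 98807.5 / 29995 = 3.294... → 3.3.

3.3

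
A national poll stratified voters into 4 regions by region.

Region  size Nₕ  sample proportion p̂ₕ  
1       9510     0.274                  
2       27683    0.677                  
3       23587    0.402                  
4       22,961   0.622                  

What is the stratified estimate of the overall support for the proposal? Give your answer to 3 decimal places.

N = 9510 + 27683 + 23587 + 22961 = 83741.
Overall proportion = Σ (Nₕ/N)·p̂ₕ.
Σ Nₕp̂ₕ = 2605.74 + 18741.391 + 9481.974 + 14281.742 = 45110.847.
45110.847 / 83741 = 0.53869... → 0.539.

0.539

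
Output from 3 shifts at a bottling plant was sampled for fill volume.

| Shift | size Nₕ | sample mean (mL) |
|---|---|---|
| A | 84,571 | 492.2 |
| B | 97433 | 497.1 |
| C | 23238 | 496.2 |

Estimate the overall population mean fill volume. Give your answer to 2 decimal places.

N = 205242; weights Wₕ = Nₕ/N = (0.4121, 0.4747, 0.1132).
x̄_st = Σ Wₕ·x̄ₕ = 0.4121·492.2 + 0.4747·497.1 + 0.1132·496.2 ≈ 494.9790...
→ 494.98.

494.98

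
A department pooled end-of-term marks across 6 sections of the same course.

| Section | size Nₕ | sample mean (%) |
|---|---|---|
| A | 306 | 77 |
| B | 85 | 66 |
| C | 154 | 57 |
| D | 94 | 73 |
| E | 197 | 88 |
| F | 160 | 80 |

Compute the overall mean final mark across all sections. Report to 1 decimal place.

N = 996; weights Wₕ = Nₕ/N = (0.3072, 0.0853, 0.1546, 0.0944, 0.1978, 0.1606).
x̄_st = Σ Wₕ·x̄ₕ = 0.3072·77 + 0.0853·66 + 0.1546·57 + 0.0944·73 + 0.1978·88 + 0.1606·80 ≈ 75.249...
→ 75.2.

75.2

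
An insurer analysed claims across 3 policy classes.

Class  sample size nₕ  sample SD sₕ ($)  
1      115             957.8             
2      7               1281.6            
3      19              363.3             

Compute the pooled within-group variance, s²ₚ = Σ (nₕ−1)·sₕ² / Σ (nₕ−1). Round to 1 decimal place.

Degrees of freedom: 114 + 6 + 18 = 138.
Σ(nₕ−1)sₕ² = 114·917380.84 + 6·1642498.56 + 18·131986.89 = 116812171.14.
s²ₚ = 116812171.14 / 138 = 846465.008... → 846465.0.

846465.0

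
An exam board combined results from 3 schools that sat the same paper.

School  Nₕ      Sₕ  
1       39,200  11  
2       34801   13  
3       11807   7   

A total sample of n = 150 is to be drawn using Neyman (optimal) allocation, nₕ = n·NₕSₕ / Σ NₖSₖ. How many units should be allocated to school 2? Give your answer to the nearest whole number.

Σ NₕSₕ = 39200·11 + 34801·13 + 11807·7 = 966262.
Share for 2: 452413/966262 = 0.46821.
n_2 = 150 × 0.46821 = 70.231... → 70.

70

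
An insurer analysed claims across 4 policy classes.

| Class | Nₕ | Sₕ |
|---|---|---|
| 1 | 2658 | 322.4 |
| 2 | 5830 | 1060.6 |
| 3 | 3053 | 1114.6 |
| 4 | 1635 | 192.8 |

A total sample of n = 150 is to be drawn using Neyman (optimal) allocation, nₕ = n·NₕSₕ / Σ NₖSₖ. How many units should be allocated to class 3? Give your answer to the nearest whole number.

47

1: NₕSₕ = 2658·322.4 = 856939.2
2: NₕSₕ = 5830·1060.6 = 6183298
3: NₕSₕ = 3053·1114.6 = 3402873.8
4: NₕSₕ = 1635·192.8 = 315228
Σ NₕSₕ = 10758339.
n_3 = 150·3402873.8/10758339 = 47.445... → 47.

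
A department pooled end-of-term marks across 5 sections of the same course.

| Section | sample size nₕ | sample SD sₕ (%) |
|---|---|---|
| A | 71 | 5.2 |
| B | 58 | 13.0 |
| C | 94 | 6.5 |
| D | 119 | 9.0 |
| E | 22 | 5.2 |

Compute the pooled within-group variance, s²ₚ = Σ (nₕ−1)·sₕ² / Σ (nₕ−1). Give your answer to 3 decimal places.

71.256

A: (71−1)·5.2² = 70·27.04 = 1892.8
B: (58−1)·13.0² = 57·169 = 9633
C: (94−1)·6.5² = 93·42.25 = 3929.25
D: (119−1)·9.0² = 118·81 = 9558
E: (22−1)·5.2² = 21·27.04 = 567.84
Numerator = 25580.89; denominator = Σ(nₕ−1) = 359.
s²ₚ = 25580.89/359 = 71.25596... → 71.256.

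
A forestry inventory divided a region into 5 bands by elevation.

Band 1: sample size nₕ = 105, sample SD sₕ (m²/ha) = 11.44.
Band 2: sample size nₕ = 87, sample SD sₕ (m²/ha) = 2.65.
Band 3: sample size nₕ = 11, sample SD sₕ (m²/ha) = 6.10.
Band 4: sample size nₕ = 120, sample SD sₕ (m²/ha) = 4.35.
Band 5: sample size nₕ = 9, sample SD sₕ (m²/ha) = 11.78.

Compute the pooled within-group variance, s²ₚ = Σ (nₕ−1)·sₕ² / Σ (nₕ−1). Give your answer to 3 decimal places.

54.889

1: (105−1)·11.44² = 104·130.8736 = 13610.8544
2: (87−1)·2.65² = 86·7.0225 = 603.935
3: (11−1)·6.10² = 10·37.21 = 372.1
4: (120−1)·4.35² = 119·18.9225 = 2251.7775
5: (9−1)·11.78² = 8·138.7684 = 1110.1472
Numerator = 17948.8141; denominator = Σ(nₕ−1) = 327.
s²ₚ = 17948.8141/327 = 54.88934... → 54.889.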